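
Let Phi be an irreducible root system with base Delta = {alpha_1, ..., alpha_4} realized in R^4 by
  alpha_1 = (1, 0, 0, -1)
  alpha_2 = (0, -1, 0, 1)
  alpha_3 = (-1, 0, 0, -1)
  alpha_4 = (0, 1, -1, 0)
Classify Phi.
type D_4

Compute the Cartan integers a_ij = 2(alpha_i, alpha_j)/(alpha_j, alpha_j); the resulting 4x4 Cartan matrix is
[[2, -1, 0, 0], [-1, 2, -1, -1], [0, -1, 2, 0], [0, -1, 0, 2]].
All simple roots have the same length, so the diagram is simply laced. The associated Dynkin diagram is a chain of 2 nodes with a fork of two nodes at one end (D_4), so the type is D_4 (the algebra so(8)).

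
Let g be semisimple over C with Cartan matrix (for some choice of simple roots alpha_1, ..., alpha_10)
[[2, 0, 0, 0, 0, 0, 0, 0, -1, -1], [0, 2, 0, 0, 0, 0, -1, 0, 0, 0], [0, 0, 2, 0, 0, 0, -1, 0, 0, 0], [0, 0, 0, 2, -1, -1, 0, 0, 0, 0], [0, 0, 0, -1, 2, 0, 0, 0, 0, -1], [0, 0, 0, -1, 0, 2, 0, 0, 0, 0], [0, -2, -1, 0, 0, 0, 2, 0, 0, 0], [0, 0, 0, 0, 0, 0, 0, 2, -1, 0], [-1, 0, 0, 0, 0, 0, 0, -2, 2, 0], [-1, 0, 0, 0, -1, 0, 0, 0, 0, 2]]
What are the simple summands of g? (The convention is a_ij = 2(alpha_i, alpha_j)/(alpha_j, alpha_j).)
The diagram associated to this matrix has two connected components: the simple roots {alpha_2, alpha_3, alpha_7} form a chain of 3 nodes with a double edge at one end; the terminal node there is the unique short simple root (B_3), and {alpha_1, alpha_4, alpha_5, alpha_6, alpha_8, alpha_9, alpha_10} form a chain of 7 nodes with a double edge at one end; the terminal node there is the unique short simple root (B_7). A semisimple Lie algebra decomposes uniquely as the direct sum of simple ideals, one per connected component of its Dynkin diagram, so g ≅ B_3 ⊕ B_7 (dimension 21 + 105 = 126).

B_3 (so(7)) ⊕ B_7 (so(15))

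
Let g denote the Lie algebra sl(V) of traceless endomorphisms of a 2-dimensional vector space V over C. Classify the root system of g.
This is sl(2), which has dimension 2^2 - 1 = 3 and rank 2 - 1 = 1 (a Cartan subalgebra is the diagonal traceless matrices). In the classification of classical Lie algebras, the special linear algebra sl(n+1) has type A_n; here n = 1, so the Dynkin diagram is a chain of 1 nodes with single edges (A_1). Hence the type is A_1.

A_1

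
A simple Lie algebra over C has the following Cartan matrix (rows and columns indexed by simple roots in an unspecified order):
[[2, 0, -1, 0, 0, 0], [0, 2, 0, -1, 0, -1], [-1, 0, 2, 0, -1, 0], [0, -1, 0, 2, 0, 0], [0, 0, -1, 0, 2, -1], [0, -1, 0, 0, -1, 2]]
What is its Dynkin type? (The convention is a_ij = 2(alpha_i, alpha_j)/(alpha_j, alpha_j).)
A6

The matrix has rank 6 with 2's on the diagonal. Reading the off-diagonal entries as Dynkin edges (a single edge where a_ij = a_ji = -1; a double or triple edge where a_ij * a_ji = 2 or 3), the diagram is a chain of 6 nodes with single edges (A_6). One simple-root ordering that puts it in standard form is (alpha_4, alpha_2, alpha_6, alpha_5, alpha_3, alpha_1). So the algebra is type A_6, i.e. sl(7).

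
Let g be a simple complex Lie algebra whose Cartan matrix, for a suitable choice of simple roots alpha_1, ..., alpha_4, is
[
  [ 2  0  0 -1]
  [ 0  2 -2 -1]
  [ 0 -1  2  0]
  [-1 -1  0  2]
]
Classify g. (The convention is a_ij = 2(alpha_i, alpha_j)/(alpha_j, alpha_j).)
The matrix has rank 4 with 2's on the diagonal. Reading the off-diagonal entries as Dynkin edges (a single edge where a_ij = a_ji = -1; a double or triple edge where a_ij * a_ji = 2 or 3), the diagram is a chain of 4 nodes with a double edge at one end; the terminal node there is the unique short simple root (B_4). One simple-root ordering that puts it in standard form is (alpha_1, alpha_4, alpha_2, alpha_3). So the algebra is type B_4, i.e. so(9).

B_4 (so(9))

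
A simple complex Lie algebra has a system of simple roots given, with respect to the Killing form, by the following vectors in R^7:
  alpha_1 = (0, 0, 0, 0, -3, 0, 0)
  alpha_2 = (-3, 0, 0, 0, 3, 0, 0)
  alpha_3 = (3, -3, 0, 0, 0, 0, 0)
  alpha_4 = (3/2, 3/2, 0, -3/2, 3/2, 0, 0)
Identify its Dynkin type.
type F_4

Compute the Cartan integers a_ij = 2(alpha_i, alpha_j)/(alpha_j, alpha_j); the resulting 4x4 Cartan matrix is
[[2, -1, 0, -1], [-2, 2, -1, 0], [0, -1, 2, 0], [-1, 0, 0, 2]].
The roots have two lengths (squared-length ratio 2:1); the short ones are alpha_{1,4}. The associated Dynkin diagram is a chain of 4 nodes with a double edge between the middle two (F_4), so the type is F_4.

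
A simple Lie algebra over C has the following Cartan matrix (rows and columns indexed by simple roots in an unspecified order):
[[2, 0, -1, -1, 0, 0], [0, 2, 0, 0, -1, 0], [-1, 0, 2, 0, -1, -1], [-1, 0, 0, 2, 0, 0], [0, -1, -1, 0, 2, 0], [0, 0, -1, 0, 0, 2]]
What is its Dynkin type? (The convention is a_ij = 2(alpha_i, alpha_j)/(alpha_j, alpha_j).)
The matrix has rank 6 with 2's on the diagonal. Reading the off-diagonal entries as Dynkin edges (a single edge where a_ij = a_ji = -1; a double or triple edge where a_ij * a_ji = 2 or 3), the diagram is a chain of 5 nodes with one extra node attached to the third node from one end (E_6). One simple-root ordering that puts it in standard form is (alpha_2, alpha_6, alpha_5, alpha_3, alpha_1, alpha_4). So the algebra is type E_6.

E_6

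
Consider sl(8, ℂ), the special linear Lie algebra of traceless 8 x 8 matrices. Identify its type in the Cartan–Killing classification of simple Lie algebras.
This is sl(8), which has dimension 8^2 - 1 = 63 and rank 8 - 1 = 7 (a Cartan subalgebra is the diagonal traceless matrices). In the classification of classical Lie algebras, the special linear algebra sl(n+1) has type A_n; here n = 7, so the Dynkin diagram is a chain of 7 nodes with single edges (A_7). Hence the type is A_7.

A_7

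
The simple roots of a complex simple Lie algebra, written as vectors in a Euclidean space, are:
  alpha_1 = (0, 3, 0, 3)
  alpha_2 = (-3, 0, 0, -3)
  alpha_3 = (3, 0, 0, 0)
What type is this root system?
Compute the Cartan integers a_ij = 2(alpha_i, alpha_j)/(alpha_j, alpha_j); the resulting 3x3 Cartan matrix is
[[2, -1, 0], [-1, 2, -2], [0, -1, 2]].
The roots have two lengths (squared-length ratio 2:1); the short ones are alpha_{3}. The associated Dynkin diagram is a chain of 3 nodes with a double edge at one end; the terminal node there is the unique short simple root (B_3), so the type is B_3 (the algebra so(7)).

type B_3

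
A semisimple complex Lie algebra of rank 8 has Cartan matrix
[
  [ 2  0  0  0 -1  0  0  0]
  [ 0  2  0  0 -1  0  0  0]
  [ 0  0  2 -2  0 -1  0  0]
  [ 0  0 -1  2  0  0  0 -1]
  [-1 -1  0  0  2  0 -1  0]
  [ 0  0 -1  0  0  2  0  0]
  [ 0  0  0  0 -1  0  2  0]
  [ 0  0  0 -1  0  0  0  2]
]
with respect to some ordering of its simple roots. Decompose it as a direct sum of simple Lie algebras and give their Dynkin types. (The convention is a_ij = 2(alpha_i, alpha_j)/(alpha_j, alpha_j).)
type D_4 + type F_4

The diagram associated to this matrix has two connected components: the simple roots {alpha_1, alpha_2, alpha_5, alpha_7} form a chain of 2 nodes with a fork of two nodes at one end (D_4), and {alpha_3, alpha_4, alpha_6, alpha_8} form a chain of 4 nodes with a double edge between the middle two (F_4). A semisimple Lie algebra decomposes uniquely as the direct sum of simple ideals, one per connected component of its Dynkin diagram, so g ≅ D_4 ⊕ F_4 (dimension 28 + 52 = 80).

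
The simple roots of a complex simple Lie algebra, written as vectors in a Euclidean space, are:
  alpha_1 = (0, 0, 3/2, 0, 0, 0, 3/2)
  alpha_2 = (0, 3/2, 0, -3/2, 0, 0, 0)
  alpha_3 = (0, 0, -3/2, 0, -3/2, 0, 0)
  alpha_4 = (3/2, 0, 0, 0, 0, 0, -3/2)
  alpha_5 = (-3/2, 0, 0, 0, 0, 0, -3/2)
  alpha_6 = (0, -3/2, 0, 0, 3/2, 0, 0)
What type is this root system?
D_6 (so(12))

Compute the Cartan integers a_ij = 2(alpha_i, alpha_j)/(alpha_j, alpha_j); the resulting 6x6 Cartan matrix is
[[2, 0, -1, -1, -1, 0], [0, 2, 0, 0, 0, -1], [-1, 0, 2, 0, 0, -1], [-1, 0, 0, 2, 0, 0], [-1, 0, 0, 0, 2, 0], [0, -1, -1, 0, 0, 2]].
All simple roots have the same length, so the diagram is simply laced. The associated Dynkin diagram is a chain of 4 nodes with a fork of two nodes at one end (D_6), so the type is D_6 (the algebra so(12)).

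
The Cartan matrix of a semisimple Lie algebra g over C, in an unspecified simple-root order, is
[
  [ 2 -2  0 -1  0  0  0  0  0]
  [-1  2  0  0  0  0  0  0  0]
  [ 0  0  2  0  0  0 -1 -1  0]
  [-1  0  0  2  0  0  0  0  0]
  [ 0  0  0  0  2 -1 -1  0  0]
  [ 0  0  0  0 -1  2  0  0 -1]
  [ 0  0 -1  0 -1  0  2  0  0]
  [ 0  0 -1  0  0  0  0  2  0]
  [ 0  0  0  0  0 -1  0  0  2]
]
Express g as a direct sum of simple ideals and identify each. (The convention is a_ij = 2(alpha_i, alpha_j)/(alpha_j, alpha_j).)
The diagram associated to this matrix has two connected components: the simple roots {alpha_3, alpha_5, alpha_6, alpha_7, alpha_8, alpha_9} form a chain of 6 nodes with single edges (A_6), and {alpha_1, alpha_2, alpha_4} form a chain of 3 nodes with a double edge at one end; the terminal node there is the unique short simple root (B_3). A semisimple Lie algebra decomposes uniquely as the direct sum of simple ideals, one per connected component of its Dynkin diagram, so g ≅ A_6 ⊕ B_3 (dimension 48 + 21 = 69).

A6 ⊕ B3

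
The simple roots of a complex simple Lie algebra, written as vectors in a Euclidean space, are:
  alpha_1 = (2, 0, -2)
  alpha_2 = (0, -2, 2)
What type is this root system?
Compute the Cartan integers a_ij = 2(alpha_i, alpha_j)/(alpha_j, alpha_j); the resulting 2x2 Cartan matrix is
[[2, -1], [-1, 2]].
All simple roots have the same length, so the diagram is simply laced. The associated Dynkin diagram is a chain of 2 nodes with single edges (A_2), so the type is A_2 (the algebra sl(3)).

type A_2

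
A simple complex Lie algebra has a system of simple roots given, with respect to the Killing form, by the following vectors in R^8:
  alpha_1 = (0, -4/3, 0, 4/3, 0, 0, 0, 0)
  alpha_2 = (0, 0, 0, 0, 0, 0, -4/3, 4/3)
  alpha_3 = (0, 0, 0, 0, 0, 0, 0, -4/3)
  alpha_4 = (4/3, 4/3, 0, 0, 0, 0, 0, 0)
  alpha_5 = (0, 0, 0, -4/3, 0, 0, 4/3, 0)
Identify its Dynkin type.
B5

Compute the Cartan integers a_ij = 2(alpha_i, alpha_j)/(alpha_j, alpha_j); the resulting 5x5 Cartan matrix is
[[2, 0, 0, -1, -1], [0, 2, -2, 0, -1], [0, -1, 2, 0, 0], [-1, 0, 0, 2, 0], [-1, -1, 0, 0, 2]].
The roots have two lengths (squared-length ratio 2:1); the short ones are alpha_{3}. The associated Dynkin diagram is a chain of 5 nodes with a double edge at one end; the terminal node there is the unique short simple root (B_5), so the type is B_5 (the algebra so(11)).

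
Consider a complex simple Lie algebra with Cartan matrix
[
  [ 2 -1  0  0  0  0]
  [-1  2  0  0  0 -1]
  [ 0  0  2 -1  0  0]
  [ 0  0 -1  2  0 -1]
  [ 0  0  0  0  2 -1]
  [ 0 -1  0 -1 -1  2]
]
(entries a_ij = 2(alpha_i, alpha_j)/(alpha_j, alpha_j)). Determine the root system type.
The matrix has rank 6 with 2's on the diagonal. Reading the off-diagonal entries as Dynkin edges (a single edge where a_ij = a_ji = -1; a double or triple edge where a_ij * a_ji = 2 or 3), the diagram is a chain of 5 nodes with one extra node attached to the third node from one end (E_6). One simple-root ordering that puts it in standard form is (alpha_1, alpha_5, alpha_2, alpha_6, alpha_4, alpha_3). So the algebra is type E_6.

E6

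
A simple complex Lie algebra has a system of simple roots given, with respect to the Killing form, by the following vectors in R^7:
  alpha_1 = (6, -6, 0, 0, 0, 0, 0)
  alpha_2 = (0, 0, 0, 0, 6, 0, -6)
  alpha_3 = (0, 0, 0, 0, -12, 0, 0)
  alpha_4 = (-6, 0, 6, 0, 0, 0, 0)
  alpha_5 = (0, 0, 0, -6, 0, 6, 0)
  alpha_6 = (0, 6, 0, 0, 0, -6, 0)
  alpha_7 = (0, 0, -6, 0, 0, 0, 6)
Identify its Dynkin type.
Compute the Cartan integers a_ij = 2(alpha_i, alpha_j)/(alpha_j, alpha_j); the resulting 7x7 Cartan matrix is
[[2, 0, 0, -1, 0, -1, 0], [0, 2, -1, 0, 0, 0, -1], [0, -2, 2, 0, 0, 0, 0], [-1, 0, 0, 2, 0, 0, -1], [0, 0, 0, 0, 2, -1, 0], [-1, 0, 0, 0, -1, 2, 0], [0, -1, 0, -1, 0, 0, 2]].
The roots have two lengths (squared-length ratio 2:1); the short ones are alpha_{1,2,4,5,6,7}. The associated Dynkin diagram is a chain of 7 nodes with a double edge at one end; the terminal node there is the unique long simple root (C_7), so the type is C_7 (the algebra sp(14)).

C_7 (sp(14))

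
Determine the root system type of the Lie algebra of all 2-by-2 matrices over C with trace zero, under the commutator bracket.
A_1

This is sl(2), which has dimension 2^2 - 1 = 3 and rank 2 - 1 = 1 (a Cartan subalgebra is the diagonal traceless matrices). In the classification of classical Lie algebras, the special linear algebra sl(n+1) has type A_n; here n = 1, so the Dynkin diagram is a chain of 1 nodes with single edges (A_1). Hence the type is A_1.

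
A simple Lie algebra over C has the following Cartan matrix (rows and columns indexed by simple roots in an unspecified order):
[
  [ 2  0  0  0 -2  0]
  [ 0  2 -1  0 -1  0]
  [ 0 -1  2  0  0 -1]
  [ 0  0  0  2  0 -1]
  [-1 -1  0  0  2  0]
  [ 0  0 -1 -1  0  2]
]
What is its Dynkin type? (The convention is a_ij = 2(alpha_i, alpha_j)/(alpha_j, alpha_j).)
The matrix has rank 6 with 2's on the diagonal. Reading the off-diagonal entries as Dynkin edges (a single edge where a_ij = a_ji = -1; a double or triple edge where a_ij * a_ji = 2 or 3), the diagram is a chain of 6 nodes with a double edge at one end; the terminal node there is the unique long simple root (C_6). One simple-root ordering that puts it in standard form is (alpha_4, alpha_6, alpha_3, alpha_2, alpha_5, alpha_1). So the algebra is type C_6, i.e. sp(12).

C_6 (sp(12))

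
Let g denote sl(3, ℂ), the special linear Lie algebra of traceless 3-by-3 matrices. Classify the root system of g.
A_2 (sl(3))

This is sl(3), which has dimension 3^2 - 1 = 8 and rank 3 - 1 = 2 (a Cartan subalgebra is the diagonal traceless matrices). In the classification of classical Lie algebras, the special linear algebra sl(n+1) has type A_n; here n = 2, so the Dynkin diagram is a chain of 2 nodes with single edges (A_2). Hence the type is A_2.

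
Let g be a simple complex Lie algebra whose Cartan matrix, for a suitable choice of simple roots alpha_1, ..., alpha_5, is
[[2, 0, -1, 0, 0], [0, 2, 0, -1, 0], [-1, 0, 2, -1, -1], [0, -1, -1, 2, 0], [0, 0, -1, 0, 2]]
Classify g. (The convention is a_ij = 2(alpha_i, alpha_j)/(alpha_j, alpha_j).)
The matrix has rank 5 with 2's on the diagonal. Reading the off-diagonal entries as Dynkin edges (a single edge where a_ij = a_ji = -1; a double or triple edge where a_ij * a_ji = 2 or 3), the diagram is a chain of 3 nodes with a fork of two nodes at one end (D_5). One simple-root ordering that puts it in standard form is (alpha_2, alpha_4, alpha_3, alpha_5, alpha_1). So the algebra is type D_5, i.e. so(10).

D5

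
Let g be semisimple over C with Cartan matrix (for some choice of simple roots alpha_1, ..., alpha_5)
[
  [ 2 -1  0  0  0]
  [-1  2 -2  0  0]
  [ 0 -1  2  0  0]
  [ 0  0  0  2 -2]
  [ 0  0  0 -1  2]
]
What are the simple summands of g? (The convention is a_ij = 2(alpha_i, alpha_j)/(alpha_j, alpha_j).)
B_2 ⊕ B_3

The diagram associated to this matrix has two connected components: the simple roots {alpha_4, alpha_5} form a chain of 2 nodes with a double edge at one end; the terminal node there is the unique short simple root (B_2), and {alpha_1, alpha_2, alpha_3} form a chain of 3 nodes with a double edge at one end; the terminal node there is the unique short simple root (B_3). A semisimple Lie algebra decomposes uniquely as the direct sum of simple ideals, one per connected component of its Dynkin diagram, so g ≅ B_2 ⊕ B_3 (dimension 10 + 21 = 31).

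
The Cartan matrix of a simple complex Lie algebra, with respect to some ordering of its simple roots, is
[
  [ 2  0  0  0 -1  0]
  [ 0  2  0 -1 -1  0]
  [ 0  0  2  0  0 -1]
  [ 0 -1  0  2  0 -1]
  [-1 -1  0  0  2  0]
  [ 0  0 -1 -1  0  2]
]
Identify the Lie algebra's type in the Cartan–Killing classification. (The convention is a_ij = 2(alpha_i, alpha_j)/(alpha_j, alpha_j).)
A_6 (sl(7))

The matrix has rank 6 with 2's on the diagonal. Reading the off-diagonal entries as Dynkin edges (a single edge where a_ij = a_ji = -1; a double or triple edge where a_ij * a_ji = 2 or 3), the diagram is a chain of 6 nodes with single edges (A_6). One simple-root ordering that puts it in standard form is (alpha_1, alpha_5, alpha_2, alpha_4, alpha_6, alpha_3). So the algebra is type A_6, i.e. sl(7).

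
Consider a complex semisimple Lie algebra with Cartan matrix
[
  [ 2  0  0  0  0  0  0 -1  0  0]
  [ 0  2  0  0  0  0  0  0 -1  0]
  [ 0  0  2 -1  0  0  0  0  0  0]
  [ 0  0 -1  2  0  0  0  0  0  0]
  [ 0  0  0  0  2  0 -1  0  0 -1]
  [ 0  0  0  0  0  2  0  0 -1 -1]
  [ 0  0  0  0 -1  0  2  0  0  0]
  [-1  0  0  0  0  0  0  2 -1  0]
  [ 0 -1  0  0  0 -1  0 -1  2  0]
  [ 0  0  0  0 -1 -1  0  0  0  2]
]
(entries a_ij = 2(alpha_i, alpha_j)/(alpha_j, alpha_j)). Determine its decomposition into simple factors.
type A_2 + type E_8

The diagram associated to this matrix has two connected components: the simple roots {alpha_3, alpha_4} form a chain of 2 nodes with single edges (A_2), and {alpha_1, alpha_2, alpha_5, alpha_6, alpha_7, alpha_8, alpha_9, alpha_10} form a chain of 7 nodes with one extra node attached to the third node from one end (E_8). A semisimple Lie algebra decomposes uniquely as the direct sum of simple ideals, one per connected component of its Dynkin diagram, so g ≅ A_2 ⊕ E_8 (dimension 8 + 248 = 256).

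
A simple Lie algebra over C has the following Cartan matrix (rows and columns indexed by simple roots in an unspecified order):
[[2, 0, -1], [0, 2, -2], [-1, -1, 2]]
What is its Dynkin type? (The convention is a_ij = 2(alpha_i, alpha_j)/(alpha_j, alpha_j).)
The matrix has rank 3 with 2's on the diagonal. Reading the off-diagonal entries as Dynkin edges (a single edge where a_ij = a_ji = -1; a double or triple edge where a_ij * a_ji = 2 or 3), the diagram is a chain of 3 nodes with a double edge at one end; the terminal node there is the unique long simple root (C_3). One simple-root ordering that puts it in standard form is (alpha_1, alpha_3, alpha_2). So the algebra is type C_3, i.e. sp(6).

C_3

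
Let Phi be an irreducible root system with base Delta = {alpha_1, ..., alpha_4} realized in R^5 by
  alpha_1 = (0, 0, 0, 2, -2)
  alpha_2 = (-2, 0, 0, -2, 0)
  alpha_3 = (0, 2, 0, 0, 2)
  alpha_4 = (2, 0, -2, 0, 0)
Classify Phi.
Compute the Cartan integers a_ij = 2(alpha_i, alpha_j)/(alpha_j, alpha_j); the resulting 4x4 Cartan matrix is
[[2, -1, -1, 0], [-1, 2, 0, -1], [-1, 0, 2, 0], [0, -1, 0, 2]].
All simple roots have the same length, so the diagram is simply laced. The associated Dynkin diagram is a chain of 4 nodes with single edges (A_4), so the type is A_4 (the algebra sl(5)).

A4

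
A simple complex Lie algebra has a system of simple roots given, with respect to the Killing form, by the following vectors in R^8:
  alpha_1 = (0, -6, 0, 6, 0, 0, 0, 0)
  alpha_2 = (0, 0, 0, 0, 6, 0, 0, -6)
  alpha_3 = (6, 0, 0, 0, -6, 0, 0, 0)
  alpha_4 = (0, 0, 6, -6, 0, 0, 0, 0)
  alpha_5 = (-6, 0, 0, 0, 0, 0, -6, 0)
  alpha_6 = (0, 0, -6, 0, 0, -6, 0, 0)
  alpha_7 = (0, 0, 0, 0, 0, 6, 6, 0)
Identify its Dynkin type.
A_7

Compute the Cartan integers a_ij = 2(alpha_i, alpha_j)/(alpha_j, alpha_j); the resulting 7x7 Cartan matrix is
[[2, 0, 0, -1, 0, 0, 0], [0, 2, -1, 0, 0, 0, 0], [0, -1, 2, 0, -1, 0, 0], [-1, 0, 0, 2, 0, -1, 0], [0, 0, -1, 0, 2, 0, -1], [0, 0, 0, -1, 0, 2, -1], [0, 0, 0, 0, -1, -1, 2]].
All simple roots have the same length, so the diagram is simply laced. The associated Dynkin diagram is a chain of 7 nodes with single edges (A_7), so the type is A_7 (the algebra sl(8)).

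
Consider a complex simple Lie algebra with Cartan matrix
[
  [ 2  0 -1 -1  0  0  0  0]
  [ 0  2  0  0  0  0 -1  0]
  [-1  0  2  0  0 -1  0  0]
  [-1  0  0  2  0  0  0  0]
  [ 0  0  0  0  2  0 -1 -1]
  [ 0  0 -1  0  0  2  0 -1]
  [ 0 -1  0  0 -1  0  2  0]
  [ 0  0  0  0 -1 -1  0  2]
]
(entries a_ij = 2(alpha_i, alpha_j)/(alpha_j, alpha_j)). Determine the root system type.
The matrix has rank 8 with 2's on the diagonal. Reading the off-diagonal entries as Dynkin edges (a single edge where a_ij = a_ji = -1; a double or triple edge where a_ij * a_ji = 2 or 3), the diagram is a chain of 8 nodes with single edges (A_8). One simple-root ordering that puts it in standard form is (alpha_2, alpha_7, alpha_5, alpha_8, alpha_6, alpha_3, alpha_1, alpha_4). So the algebra is type A_8, i.e. sl(9).

type A_8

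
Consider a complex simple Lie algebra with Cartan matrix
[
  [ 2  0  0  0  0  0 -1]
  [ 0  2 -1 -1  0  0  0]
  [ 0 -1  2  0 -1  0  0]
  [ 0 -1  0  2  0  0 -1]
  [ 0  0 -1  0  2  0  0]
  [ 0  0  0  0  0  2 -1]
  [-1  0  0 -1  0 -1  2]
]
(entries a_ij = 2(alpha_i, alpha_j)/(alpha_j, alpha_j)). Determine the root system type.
D_7 (so(14))

The matrix has rank 7 with 2's on the diagonal. Reading the off-diagonal entries as Dynkin edges (a single edge where a_ij = a_ji = -1; a double or triple edge where a_ij * a_ji = 2 or 3), the diagram is a chain of 5 nodes with a fork of two nodes at one end (D_7). One simple-root ordering that puts it in standard form is (alpha_5, alpha_3, alpha_2, alpha_4, alpha_7, alpha_6, alpha_1). So the algebra is type D_7, i.e. so(14).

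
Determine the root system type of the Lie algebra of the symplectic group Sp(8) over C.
This is sp(8), which has dimension 8(8+1)/2 = 36 and rank 8/2 = 4. In the classification of classical Lie algebras, the symplectic algebra sp(2n) has type C_n; here n = 4, so the Dynkin diagram is a chain of 4 nodes with a double edge at one end; the terminal node there is the unique long simple root (C_4). Hence the type is C_4.

C_4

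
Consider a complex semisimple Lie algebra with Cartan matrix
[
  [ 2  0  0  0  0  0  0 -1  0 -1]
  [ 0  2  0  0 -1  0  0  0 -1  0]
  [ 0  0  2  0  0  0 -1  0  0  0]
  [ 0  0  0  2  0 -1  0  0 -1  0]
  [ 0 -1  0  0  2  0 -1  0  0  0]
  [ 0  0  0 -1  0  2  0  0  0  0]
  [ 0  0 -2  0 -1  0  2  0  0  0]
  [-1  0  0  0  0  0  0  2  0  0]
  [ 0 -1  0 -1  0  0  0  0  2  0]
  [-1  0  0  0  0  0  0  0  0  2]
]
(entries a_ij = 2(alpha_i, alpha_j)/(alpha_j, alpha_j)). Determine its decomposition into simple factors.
The diagram associated to this matrix has two connected components: the simple roots {alpha_1, alpha_8, alpha_10} form a chain of 3 nodes with single edges (A_3), and {alpha_2, alpha_3, alpha_4, alpha_5, alpha_6, alpha_7, alpha_9} form a chain of 7 nodes with a double edge at one end; the terminal node there is the unique short simple root (B_7). A semisimple Lie algebra decomposes uniquely as the direct sum of simple ideals, one per connected component of its Dynkin diagram, so g ≅ A_3 ⊕ B_7 (dimension 15 + 105 = 120).

A_3 + B_7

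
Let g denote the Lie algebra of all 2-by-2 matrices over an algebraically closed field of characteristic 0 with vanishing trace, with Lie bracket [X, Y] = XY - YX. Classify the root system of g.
A_1

This is sl(2), which has dimension 2^2 - 1 = 3 and rank 2 - 1 = 1 (a Cartan subalgebra is the diagonal traceless matrices). In the classification of classical Lie algebras, the special linear algebra sl(n+1) has type A_n; here n = 1, so the Dynkin diagram is a chain of 1 nodes with single edges (A_1). Hence the type is A_1.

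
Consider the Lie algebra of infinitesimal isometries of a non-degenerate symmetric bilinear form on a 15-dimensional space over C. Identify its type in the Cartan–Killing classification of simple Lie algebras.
type B_7

This is so(15) with 15 odd, which has dimension 15(15-1)/2 = 105 and rank (15-1)/2 = 7. In the classification of classical Lie algebras, the orthogonal algebra so(2n+1) in an odd number of variables has type B_n; here n = 7, so the Dynkin diagram is a chain of 7 nodes with a double edge at one end; the terminal node there is the unique short simple root (B_7). Hence the type is B_7.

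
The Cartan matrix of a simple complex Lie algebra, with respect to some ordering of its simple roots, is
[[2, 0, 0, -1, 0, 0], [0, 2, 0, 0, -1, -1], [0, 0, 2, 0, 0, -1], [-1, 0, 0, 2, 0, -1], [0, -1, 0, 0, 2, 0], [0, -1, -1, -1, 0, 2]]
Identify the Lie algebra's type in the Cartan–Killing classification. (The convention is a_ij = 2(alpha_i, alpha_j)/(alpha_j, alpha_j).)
The matrix has rank 6 with 2's on the diagonal. Reading the off-diagonal entries as Dynkin edges (a single edge where a_ij = a_ji = -1; a double or triple edge where a_ij * a_ji = 2 or 3), the diagram is a chain of 5 nodes with one extra node attached to the third node from one end (E_6). One simple-root ordering that puts it in standard form is (alpha_5, alpha_3, alpha_2, alpha_6, alpha_4, alpha_1). So the algebra is type E_6.

E6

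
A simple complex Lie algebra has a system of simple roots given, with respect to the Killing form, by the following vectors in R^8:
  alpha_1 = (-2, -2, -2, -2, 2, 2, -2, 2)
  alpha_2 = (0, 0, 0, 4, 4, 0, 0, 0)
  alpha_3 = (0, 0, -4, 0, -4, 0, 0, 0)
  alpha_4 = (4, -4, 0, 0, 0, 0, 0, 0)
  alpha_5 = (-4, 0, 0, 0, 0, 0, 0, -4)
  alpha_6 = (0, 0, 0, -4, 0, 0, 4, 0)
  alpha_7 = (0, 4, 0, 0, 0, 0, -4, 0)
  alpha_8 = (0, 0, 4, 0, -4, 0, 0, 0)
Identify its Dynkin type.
Compute the Cartan integers a_ij = 2(alpha_i, alpha_j)/(alpha_j, alpha_j); the resulting 8x8 Cartan matrix is
[[2, 0, 0, 0, 0, 0, 0, -1], [0, 2, -1, 0, 0, -1, 0, -1], [0, -1, 2, 0, 0, 0, 0, 0], [0, 0, 0, 2, -1, 0, -1, 0], [0, 0, 0, -1, 2, 0, 0, 0], [0, -1, 0, 0, 0, 2, -1, 0], [0, 0, 0, -1, 0, -1, 2, 0], [-1, -1, 0, 0, 0, 0, 0, 2]].
All simple roots have the same length, so the diagram is simply laced. The associated Dynkin diagram is a chain of 7 nodes with one extra node attached to the third node from one end (E_8), so the type is E_8.

E8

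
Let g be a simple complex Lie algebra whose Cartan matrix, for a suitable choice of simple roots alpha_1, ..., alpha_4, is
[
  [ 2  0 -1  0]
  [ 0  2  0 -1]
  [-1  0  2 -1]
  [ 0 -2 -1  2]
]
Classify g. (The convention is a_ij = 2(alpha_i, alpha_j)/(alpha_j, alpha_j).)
The matrix has rank 4 with 2's on the diagonal. Reading the off-diagonal entries as Dynkin edges (a single edge where a_ij = a_ji = -1; a double or triple edge where a_ij * a_ji = 2 or 3), the diagram is a chain of 4 nodes with a double edge at one end; the terminal node there is the unique short simple root (B_4). One simple-root ordering that puts it in standard form is (alpha_1, alpha_3, alpha_4, alpha_2). So the algebra is type B_4, i.e. so(9).

B_4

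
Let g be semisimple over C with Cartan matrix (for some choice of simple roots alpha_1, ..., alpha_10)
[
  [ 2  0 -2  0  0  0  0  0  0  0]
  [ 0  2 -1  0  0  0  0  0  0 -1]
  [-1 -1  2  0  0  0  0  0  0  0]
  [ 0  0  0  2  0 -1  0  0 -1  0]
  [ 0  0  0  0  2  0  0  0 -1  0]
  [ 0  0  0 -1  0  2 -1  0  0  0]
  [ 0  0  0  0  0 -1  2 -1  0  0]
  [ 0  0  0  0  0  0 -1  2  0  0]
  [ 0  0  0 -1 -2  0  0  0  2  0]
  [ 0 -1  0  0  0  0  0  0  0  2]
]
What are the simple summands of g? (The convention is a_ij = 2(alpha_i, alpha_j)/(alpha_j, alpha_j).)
The diagram associated to this matrix has two connected components: the simple roots {alpha_4, alpha_5, alpha_6, alpha_7, alpha_8, alpha_9} form a chain of 6 nodes with a double edge at one end; the terminal node there is the unique short simple root (B_6), and {alpha_1, alpha_2, alpha_3, alpha_10} form a chain of 4 nodes with a double edge at one end; the terminal node there is the unique long simple root (C_4). A semisimple Lie algebra decomposes uniquely as the direct sum of simple ideals, one per connected component of its Dynkin diagram, so g ≅ B_6 ⊕ C_4 (dimension 78 + 36 = 114).

B6 ⊕ C4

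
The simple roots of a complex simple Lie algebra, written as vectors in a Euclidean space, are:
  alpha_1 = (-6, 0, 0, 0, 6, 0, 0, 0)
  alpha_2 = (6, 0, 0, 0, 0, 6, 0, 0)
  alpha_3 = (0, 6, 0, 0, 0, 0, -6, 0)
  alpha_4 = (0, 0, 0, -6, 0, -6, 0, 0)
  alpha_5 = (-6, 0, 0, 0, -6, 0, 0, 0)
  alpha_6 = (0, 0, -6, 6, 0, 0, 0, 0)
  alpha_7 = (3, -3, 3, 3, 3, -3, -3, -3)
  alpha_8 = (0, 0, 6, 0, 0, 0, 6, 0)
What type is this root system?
type E_8

Compute the Cartan integers a_ij = 2(alpha_i, alpha_j)/(alpha_j, alpha_j); the resulting 8x8 Cartan matrix is
[[2, -1, 0, 0, 0, 0, 0, 0], [-1, 2, 0, -1, -1, 0, 0, 0], [0, 0, 2, 0, 0, 0, 0, -1], [0, -1, 0, 2, 0, -1, 0, 0], [0, -1, 0, 0, 2, 0, -1, 0], [0, 0, 0, -1, 0, 2, 0, -1], [0, 0, 0, 0, -1, 0, 2, 0], [0, 0, -1, 0, 0, -1, 0, 2]].
All simple roots have the same length, so the diagram is simply laced. The associated Dynkin diagram is a chain of 7 nodes with one extra node attached to the third node from one end (E_8), so the type is E_8.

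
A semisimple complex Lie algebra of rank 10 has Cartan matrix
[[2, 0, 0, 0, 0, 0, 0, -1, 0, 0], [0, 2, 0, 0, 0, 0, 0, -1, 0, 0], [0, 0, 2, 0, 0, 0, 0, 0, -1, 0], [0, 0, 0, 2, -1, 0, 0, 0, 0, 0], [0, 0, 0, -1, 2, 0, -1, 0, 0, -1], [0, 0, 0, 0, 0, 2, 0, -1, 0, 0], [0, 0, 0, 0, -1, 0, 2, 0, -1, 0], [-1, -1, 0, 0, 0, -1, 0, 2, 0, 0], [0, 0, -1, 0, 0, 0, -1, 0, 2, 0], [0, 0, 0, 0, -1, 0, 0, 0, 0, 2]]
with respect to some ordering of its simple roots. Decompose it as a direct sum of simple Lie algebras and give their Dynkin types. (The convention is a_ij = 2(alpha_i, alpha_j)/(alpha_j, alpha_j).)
D_4 + D_6

The diagram associated to this matrix has two connected components: the simple roots {alpha_1, alpha_2, alpha_6, alpha_8} form a chain of 2 nodes with a fork of two nodes at one end (D_4), and {alpha_3, alpha_4, alpha_5, alpha_7, alpha_9, alpha_10} form a chain of 4 nodes with a fork of two nodes at one end (D_6). A semisimple Lie algebra decomposes uniquely as the direct sum of simple ideals, one per connected component of its Dynkin diagram, so g ≅ D_4 ⊕ D_6 (dimension 28 + 66 = 94).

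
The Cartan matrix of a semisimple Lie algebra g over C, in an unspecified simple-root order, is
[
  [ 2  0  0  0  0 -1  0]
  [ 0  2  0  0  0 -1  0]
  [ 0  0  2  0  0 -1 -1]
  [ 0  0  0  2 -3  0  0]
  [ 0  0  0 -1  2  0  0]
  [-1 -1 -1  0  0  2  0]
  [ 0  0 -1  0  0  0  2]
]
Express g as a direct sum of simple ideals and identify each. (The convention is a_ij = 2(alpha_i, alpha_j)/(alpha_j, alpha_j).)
The diagram associated to this matrix has two connected components: the simple roots {alpha_1, alpha_2, alpha_3, alpha_6, alpha_7} form a chain of 3 nodes with a fork of two nodes at one end (D_5), and {alpha_4, alpha_5} form two nodes joined by a triple edge (G_2). A semisimple Lie algebra decomposes uniquely as the direct sum of simple ideals, one per connected component of its Dynkin diagram, so g ≅ D_5 ⊕ G_2 (dimension 45 + 14 = 59).

D_5 ⊕ G_2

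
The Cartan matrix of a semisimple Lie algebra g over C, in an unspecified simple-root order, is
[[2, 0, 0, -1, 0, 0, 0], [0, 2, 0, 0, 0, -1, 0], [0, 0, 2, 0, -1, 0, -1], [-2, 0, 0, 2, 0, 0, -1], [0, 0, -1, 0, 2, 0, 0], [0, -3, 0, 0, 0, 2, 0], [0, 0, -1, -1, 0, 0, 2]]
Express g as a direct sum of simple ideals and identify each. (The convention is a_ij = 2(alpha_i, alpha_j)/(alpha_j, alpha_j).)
type B_5 ⊕ type G_2

The diagram associated to this matrix has two connected components: the simple roots {alpha_1, alpha_3, alpha_4, alpha_5, alpha_7} form a chain of 5 nodes with a double edge at one end; the terminal node there is the unique short simple root (B_5), and {alpha_2, alpha_6} form two nodes joined by a triple edge (G_2). A semisimple Lie algebra decomposes uniquely as the direct sum of simple ideals, one per connected component of its Dynkin diagram, so g ≅ B_5 ⊕ G_2 (dimension 55 + 14 = 69).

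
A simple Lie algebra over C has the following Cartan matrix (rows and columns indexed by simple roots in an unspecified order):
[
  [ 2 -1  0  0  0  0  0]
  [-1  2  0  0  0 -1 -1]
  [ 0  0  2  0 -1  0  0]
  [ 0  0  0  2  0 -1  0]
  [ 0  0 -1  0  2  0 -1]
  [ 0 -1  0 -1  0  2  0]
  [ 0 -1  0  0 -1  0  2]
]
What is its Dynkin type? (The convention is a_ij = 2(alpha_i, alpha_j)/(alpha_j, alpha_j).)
The matrix has rank 7 with 2's on the diagonal. Reading the off-diagonal entries as Dynkin edges (a single edge where a_ij = a_ji = -1; a double or triple edge where a_ij * a_ji = 2 or 3), the diagram is a chain of 6 nodes with one extra node attached to the third node from one end (E_7). One simple-root ordering that puts it in standard form is (alpha_4, alpha_1, alpha_6, alpha_2, alpha_7, alpha_5, alpha_3). So the algebra is type E_7.

E_7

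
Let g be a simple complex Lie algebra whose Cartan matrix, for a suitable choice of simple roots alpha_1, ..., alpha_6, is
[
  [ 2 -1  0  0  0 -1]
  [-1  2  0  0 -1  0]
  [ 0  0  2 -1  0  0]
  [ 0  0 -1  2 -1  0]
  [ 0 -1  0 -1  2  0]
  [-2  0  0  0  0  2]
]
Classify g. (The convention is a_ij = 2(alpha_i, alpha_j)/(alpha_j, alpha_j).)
The matrix has rank 6 with 2's on the diagonal. Reading the off-diagonal entries as Dynkin edges (a single edge where a_ij = a_ji = -1; a double or triple edge where a_ij * a_ji = 2 or 3), the diagram is a chain of 6 nodes with a double edge at one end; the terminal node there is the unique long simple root (C_6). One simple-root ordering that puts it in standard form is (alpha_3, alpha_4, alpha_5, alpha_2, alpha_1, alpha_6). So the algebra is type C_6, i.e. sp(12).

C_6 (sp(12))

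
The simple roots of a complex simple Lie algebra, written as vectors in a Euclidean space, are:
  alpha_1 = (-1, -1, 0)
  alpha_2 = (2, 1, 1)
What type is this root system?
Compute the Cartan integers a_ij = 2(alpha_i, alpha_j)/(alpha_j, alpha_j); the resulting 2x2 Cartan matrix is
[[2, -1], [-3, 2]].
The roots have two lengths (squared-length ratio 3:1); the short ones are alpha_{1}. The associated Dynkin diagram is two nodes joined by a triple edge (G_2), so the type is G_2.

G_2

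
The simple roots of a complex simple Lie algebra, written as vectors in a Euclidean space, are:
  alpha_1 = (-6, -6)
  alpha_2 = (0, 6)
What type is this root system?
B_2

Compute the Cartan integers a_ij = 2(alpha_i, alpha_j)/(alpha_j, alpha_j); the resulting 2x2 Cartan matrix is
[[2, -2], [-1, 2]].
The roots have two lengths (squared-length ratio 2:1); the short ones are alpha_{2}. The associated Dynkin diagram is a chain of 2 nodes with a double edge at one end; the terminal node there is the unique short simple root (B_2), so the type is B_2 (the algebra so(5)).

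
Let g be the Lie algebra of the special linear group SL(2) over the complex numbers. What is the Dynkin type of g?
This is sl(2), which has dimension 2^2 - 1 = 3 and rank 2 - 1 = 1 (a Cartan subalgebra is the diagonal traceless matrices). In the classification of classical Lie algebras, the special linear algebra sl(n+1) has type A_n; here n = 1, so the Dynkin diagram is a chain of 1 nodes with single edges (A_1). Hence the type is A_1.

A_1 (sl(2))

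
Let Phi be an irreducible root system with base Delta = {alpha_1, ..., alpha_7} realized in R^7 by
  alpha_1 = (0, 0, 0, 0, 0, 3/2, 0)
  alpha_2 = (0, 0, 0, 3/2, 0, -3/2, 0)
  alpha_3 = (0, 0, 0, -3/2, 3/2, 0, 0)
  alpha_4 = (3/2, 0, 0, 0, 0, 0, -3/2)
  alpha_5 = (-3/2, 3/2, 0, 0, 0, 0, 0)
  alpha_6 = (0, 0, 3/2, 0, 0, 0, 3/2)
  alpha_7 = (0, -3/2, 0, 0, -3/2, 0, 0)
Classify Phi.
B_7

Compute the Cartan integers a_ij = 2(alpha_i, alpha_j)/(alpha_j, alpha_j); the resulting 7x7 Cartan matrix is
[[2, -1, 0, 0, 0, 0, 0], [-2, 2, -1, 0, 0, 0, 0], [0, -1, 2, 0, 0, 0, -1], [0, 0, 0, 2, -1, -1, 0], [0, 0, 0, -1, 2, 0, -1], [0, 0, 0, -1, 0, 2, 0], [0, 0, -1, 0, -1, 0, 2]].
The roots have two lengths (squared-length ratio 2:1); the short ones are alpha_{1}. The associated Dynkin diagram is a chain of 7 nodes with a double edge at one end; the terminal node there is the unique short simple root (B_7), so the type is B_7 (the algebra so(15)).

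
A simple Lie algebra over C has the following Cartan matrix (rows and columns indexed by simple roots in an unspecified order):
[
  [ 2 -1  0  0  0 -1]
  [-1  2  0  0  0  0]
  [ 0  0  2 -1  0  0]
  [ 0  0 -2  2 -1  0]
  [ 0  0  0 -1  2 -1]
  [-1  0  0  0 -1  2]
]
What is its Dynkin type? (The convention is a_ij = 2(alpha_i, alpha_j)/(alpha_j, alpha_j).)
The matrix has rank 6 with 2's on the diagonal. Reading the off-diagonal entries as Dynkin edges (a single edge where a_ij = a_ji = -1; a double or triple edge where a_ij * a_ji = 2 or 3), the diagram is a chain of 6 nodes with a double edge at one end; the terminal node there is the unique short simple root (B_6). One simple-root ordering that puts it in standard form is (alpha_2, alpha_1, alpha_6, alpha_5, alpha_4, alpha_3). So the algebra is type B_6, i.e. so(13).

type B_6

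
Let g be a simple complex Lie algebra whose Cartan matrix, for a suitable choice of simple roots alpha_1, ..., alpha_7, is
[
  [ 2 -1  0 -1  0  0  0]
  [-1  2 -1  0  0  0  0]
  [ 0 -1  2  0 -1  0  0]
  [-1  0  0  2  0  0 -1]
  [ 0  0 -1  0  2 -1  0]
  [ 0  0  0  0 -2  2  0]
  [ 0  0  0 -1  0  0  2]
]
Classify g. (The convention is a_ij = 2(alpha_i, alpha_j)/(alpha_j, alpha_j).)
C_7 (sp(14))

The matrix has rank 7 with 2's on the diagonal. Reading the off-diagonal entries as Dynkin edges (a single edge where a_ij = a_ji = -1; a double or triple edge where a_ij * a_ji = 2 or 3), the diagram is a chain of 7 nodes with a double edge at one end; the terminal node there is the unique long simple root (C_7). One simple-root ordering that puts it in standard form is (alpha_7, alpha_4, alpha_1, alpha_2, alpha_3, alpha_5, alpha_6). So the algebra is type C_7, i.e. sp(14).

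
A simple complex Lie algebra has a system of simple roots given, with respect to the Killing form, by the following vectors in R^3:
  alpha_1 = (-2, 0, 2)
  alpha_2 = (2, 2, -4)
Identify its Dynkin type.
Compute the Cartan integers a_ij = 2(alpha_i, alpha_j)/(alpha_j, alpha_j); the resulting 2x2 Cartan matrix is
[[2, -1], [-3, 2]].
The roots have two lengths (squared-length ratio 3:1); the short ones are alpha_{1}. The associated Dynkin diagram is two nodes joined by a triple edge (G_2), so the type is G_2.

G_2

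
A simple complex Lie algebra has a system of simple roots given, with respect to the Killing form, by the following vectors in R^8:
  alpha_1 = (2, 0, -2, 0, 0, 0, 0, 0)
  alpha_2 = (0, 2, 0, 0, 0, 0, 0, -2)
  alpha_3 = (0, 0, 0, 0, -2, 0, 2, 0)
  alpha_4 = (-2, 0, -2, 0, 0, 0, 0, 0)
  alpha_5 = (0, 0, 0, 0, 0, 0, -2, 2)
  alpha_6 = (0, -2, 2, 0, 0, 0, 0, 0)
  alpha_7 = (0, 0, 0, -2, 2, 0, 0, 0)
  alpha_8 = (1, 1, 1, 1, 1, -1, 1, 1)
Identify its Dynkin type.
Compute the Cartan integers a_ij = 2(alpha_i, alpha_j)/(alpha_j, alpha_j); the resulting 8x8 Cartan matrix is
[[2, 0, 0, 0, 0, -1, 0, 0], [0, 2, 0, 0, -1, -1, 0, 0], [0, 0, 2, 0, -1, 0, -1, 0], [0, 0, 0, 2, 0, -1, 0, -1], [0, -1, -1, 0, 2, 0, 0, 0], [-1, -1, 0, -1, 0, 2, 0, 0], [0, 0, -1, 0, 0, 0, 2, 0], [0, 0, 0, -1, 0, 0, 0, 2]].
All simple roots have the same length, so the diagram is simply laced. The associated Dynkin diagram is a chain of 7 nodes with one extra node attached to the third node from one end (E_8), so the type is E_8.

E_8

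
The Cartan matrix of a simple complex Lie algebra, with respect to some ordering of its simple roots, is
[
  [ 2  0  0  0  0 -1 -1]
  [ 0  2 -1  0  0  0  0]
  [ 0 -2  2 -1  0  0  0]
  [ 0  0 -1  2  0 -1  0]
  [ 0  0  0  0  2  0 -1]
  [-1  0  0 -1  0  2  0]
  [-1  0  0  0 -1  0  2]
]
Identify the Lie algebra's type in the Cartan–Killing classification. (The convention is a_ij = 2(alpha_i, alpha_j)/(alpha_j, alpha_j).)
The matrix has rank 7 with 2's on the diagonal. Reading the off-diagonal entries as Dynkin edges (a single edge where a_ij = a_ji = -1; a double or triple edge where a_ij * a_ji = 2 or 3), the diagram is a chain of 7 nodes with a double edge at one end; the terminal node there is the unique short simple root (B_7). One simple-root ordering that puts it in standard form is (alpha_5, alpha_7, alpha_1, alpha_6, alpha_4, alpha_3, alpha_2). So the algebra is type B_7, i.e. so(15).

type B_7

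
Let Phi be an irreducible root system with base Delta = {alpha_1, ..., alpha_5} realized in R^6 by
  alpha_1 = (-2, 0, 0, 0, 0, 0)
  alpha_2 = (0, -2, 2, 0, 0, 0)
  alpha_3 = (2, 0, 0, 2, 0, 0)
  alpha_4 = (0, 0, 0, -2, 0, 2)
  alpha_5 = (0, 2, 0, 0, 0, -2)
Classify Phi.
B5

Compute the Cartan integers a_ij = 2(alpha_i, alpha_j)/(alpha_j, alpha_j); the resulting 5x5 Cartan matrix is
[[2, 0, -1, 0, 0], [0, 2, 0, 0, -1], [-2, 0, 2, -1, 0], [0, 0, -1, 2, -1], [0, -1, 0, -1, 2]].
The roots have two lengths (squared-length ratio 2:1); the short ones are alpha_{1}. The associated Dynkin diagram is a chain of 5 nodes with a double edge at one end; the terminal node there is the unique short simple root (B_5), so the type is B_5 (the algebra so(11)).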